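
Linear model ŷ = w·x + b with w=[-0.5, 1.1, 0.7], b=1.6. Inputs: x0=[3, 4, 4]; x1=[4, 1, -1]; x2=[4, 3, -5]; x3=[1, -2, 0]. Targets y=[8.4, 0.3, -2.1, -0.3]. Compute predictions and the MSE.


ŷ0 = (-0.5)·(3) + (1.1)·(4) + (0.7)·(4) + 1.6 = 7.3
ŷ1 = (-0.5)·(4) + (1.1)·(1) + (0.7)·(-1) + 1.6 = 0.0
ŷ2 = (-0.5)·(4) + (1.1)·(3) + (0.7)·(-5) + 1.6 = -0.6
ŷ3 = (-0.5)·(1) + (1.1)·(-2) + (0.7)·(0) + 1.6 = -1.1
errors² = [1.21, 0.09, 2.25, 0.64]
MSE = 4.1900/4 = 1.0475

1.0475


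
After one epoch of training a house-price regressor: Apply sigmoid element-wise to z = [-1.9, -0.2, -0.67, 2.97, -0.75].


σ(-1.9) = 1/(1+e^1.9) = 0.1301
σ(-0.2) = 1/(1+e^0.2) = 0.4502
σ(-0.67) = 1/(1+e^0.67) = 0.3385
σ(2.97) = 1/(1+e^-2.97) = 0.9512
σ(-0.75) = 1/(1+e^0.75) = 0.3208
result = [0.1301, 0.4502, 0.3385, 0.9512, 0.3208]

[0.1301, 0.4502, 0.3385, 0.9512, 0.3208]


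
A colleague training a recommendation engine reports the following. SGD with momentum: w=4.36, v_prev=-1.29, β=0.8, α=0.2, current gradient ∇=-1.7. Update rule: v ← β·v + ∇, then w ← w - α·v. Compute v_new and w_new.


v_new = 0.8·-1.29 - 1.7 = -1.032 - 1.7 = -2.732
w_new = 4.36 - 0.2·-2.732 = 4.36 + 0.5464 = 4.9064

v_new=-2.732, w_new=4.9064


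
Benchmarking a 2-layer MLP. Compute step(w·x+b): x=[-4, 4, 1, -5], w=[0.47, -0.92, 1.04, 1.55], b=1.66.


z = (-4)·(0.47) + (4)·(-0.92) + (1)·(1.04) + (-5)·(1.55) + 1.66
  = -10.61
step(z) = 0 (z<0)

0


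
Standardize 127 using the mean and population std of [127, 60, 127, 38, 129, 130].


μ = 101.8333, σ = 37.9096
z = (127 - 101.8333)/37.9096 = 0.6639

0.6639


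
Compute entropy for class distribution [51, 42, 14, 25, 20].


Probabilities: [51/152, 42/152, 14/152, 25/152, 20/152] ≈ [0.3355, 0.2763, 0.0921, 0.1645, 0.1316]
H = -((51/152)·log₂(51/152) + (42/152)·log₂(42/152) + (14/152)·log₂(14/152) + (25/152)·log₂(25/152) + (20/152)·log₂(20/152))
  = 2.1716 bits

2.1716 bits


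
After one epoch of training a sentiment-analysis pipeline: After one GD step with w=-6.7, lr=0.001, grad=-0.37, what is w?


w_new = w - α·∇
= -6.7 - 0.001·-0.37
= -6.7 + 0.00037
= -6.69963

-6.69963


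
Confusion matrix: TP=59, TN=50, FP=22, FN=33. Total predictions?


Total = TP + TN + FP + FN
= 59 + 50 + 22 + 33
= 164
(Predicted positive: 81, predicted negative: 83)

164


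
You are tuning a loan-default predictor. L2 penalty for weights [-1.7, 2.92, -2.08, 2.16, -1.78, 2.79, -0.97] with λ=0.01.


‖w‖₂² = (-1.7)² + (2.92)² + (-2.08)² + (2.16)² + (-1.78)² + (2.79)² + (-0.97)²
     = 2.89 + 8.5264 + 4.3264 + 4.6656 + 3.1684 + 7.7841 + 0.9409
     = 32.3018
λ·‖w‖₂² = 0.01·32.3018 = 0.323018

0.323018


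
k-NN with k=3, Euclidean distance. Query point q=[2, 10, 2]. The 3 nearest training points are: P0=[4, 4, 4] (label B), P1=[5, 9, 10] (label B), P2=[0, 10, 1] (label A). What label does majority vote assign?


d(q,P0) = 6.6332  (label B)
d(q,P1) = 8.6023  (label B)
d(q,P2) = 2.2361  (label A)
Votes: A=1, B=2
Majority → B

B


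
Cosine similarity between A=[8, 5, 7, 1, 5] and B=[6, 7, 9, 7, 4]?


A·B = 8·6 + 5·7 + 7·9 + 1·7 + 5·4 = 173
‖A‖ = √164 = 12.8062, ‖B‖ = √231 = 15.1987
cos = 173/(√164·√231) = 173/√37884 = 0.8888

0.8888


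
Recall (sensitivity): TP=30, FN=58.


Recall = TP/(TP+FN)
= 30/(30+58)
= 30/88 = 34.09%

34.09%


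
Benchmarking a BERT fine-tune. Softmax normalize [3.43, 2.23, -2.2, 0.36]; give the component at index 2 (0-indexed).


Exponentials: e^3.43=30.8766, e^2.23=9.2999, e^-2.2=0.1108, e^0.36=1.4333
Sum = 41.7206
Softmax = [0.7401, 0.2229, 0.0027, 0.0344]
p[2] = 0.1108/41.7206 = 0.0027

0.0027


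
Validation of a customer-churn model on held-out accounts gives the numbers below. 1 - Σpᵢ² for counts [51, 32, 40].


Probabilities: [51/123, 32/123, 40/123] ≈ [0.4146, 0.2602, 0.3252]
Σpᵢ² = (2601 + 1024 + 1600)/123² = 5225/15129
Gini = 1 - Σpᵢ² = 1 - 5225/15129 = 0.6546

0.6546


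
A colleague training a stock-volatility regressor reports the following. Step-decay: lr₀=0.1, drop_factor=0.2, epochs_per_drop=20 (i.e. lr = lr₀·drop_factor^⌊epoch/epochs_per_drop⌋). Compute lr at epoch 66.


n_drops = ⌊66/20⌋ = 3
lr = 0.1·0.2^3 = 0.1·0.008 = 0.0008

0.0008


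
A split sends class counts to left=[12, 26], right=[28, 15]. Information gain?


Parent = [40, 41], H_parent = 0.9999
H_left = 0.8997 (n=38), H_right = 0.933 (n=43)
H_children = (38/81)·0.8997 + (43/81)·0.933 = 0.9174
IG = 0.9999 - 0.9174 = 0.0825

0.0825


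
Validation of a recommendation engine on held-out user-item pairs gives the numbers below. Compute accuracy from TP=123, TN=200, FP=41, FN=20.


Accuracy = (TP+TN)/(TP+TN+FP+FN)
= (123+200)/(384)
= 323/384 = 84.11%

84.11%


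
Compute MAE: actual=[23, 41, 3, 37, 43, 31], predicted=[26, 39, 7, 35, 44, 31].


Absolute errors: |23-26|=3, |41-39|=2, |3-7|=4, |37-35|=2, |43-44|=1, |31-31|=0
Sum = 12
MAE = 12/6 = 2

2


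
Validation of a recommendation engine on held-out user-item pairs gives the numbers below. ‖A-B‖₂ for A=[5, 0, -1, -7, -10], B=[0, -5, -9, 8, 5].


d = √((5-0)² + (0+ 5)² + (-1+ 9)² + (-7-8)² + (-10-5)²)
  = √(25 + 25 + 64 + 225 + 225)
  = √564 = 23.7487

23.7487


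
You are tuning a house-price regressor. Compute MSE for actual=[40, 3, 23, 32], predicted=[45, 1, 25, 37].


Squared errors: (40-45)²=25, (3-1)²=4, (23-25)²=4, (32-37)²=25
Sum = 58
MSE = 58/4 = 29/2

29/2


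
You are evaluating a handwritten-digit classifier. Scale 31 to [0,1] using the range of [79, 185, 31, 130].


min=31, max=185
(31-31)/(185-31) = 0/154 = 0.0

0.0


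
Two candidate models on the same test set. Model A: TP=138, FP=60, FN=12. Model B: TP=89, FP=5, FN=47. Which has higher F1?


Model A: P=138/198=0.697, R=138/150=0.92, F1=2PR/(P+R)=2TP/(2TP+FP+FN)=276/348=0.7931
Model B: P=89/94=0.9468, R=89/136=0.6544, F1=2PR/(P+R)=2TP/(2TP+FP+FN)=178/230=0.7739
0.7931 > 0.7739 → Model A

Model A


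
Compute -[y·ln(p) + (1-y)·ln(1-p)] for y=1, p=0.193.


BCE = -[y·ln(p) + (1-y)·ln(1-p)]
= -1·ln(0.193) - 0
= -ln(0.193) = 1.6451

1.6451


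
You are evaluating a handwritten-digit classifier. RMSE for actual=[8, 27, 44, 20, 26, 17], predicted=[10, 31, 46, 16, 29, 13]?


MSE = 65/6 = 10.8333
RMSE = √(65/6) = 3.2914

3.2914


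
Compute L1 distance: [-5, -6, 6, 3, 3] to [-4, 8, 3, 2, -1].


d = |-5+ 4| + |-6-8| + |6-3| + |3-2| + |3+ 1|
  = 1 + 14 + 3 + 1 + 4
  = 23

23


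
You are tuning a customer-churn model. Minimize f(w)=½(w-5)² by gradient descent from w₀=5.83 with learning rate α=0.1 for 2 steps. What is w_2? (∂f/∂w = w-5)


step 1: grad = 5.83-5 = 0.83; w = 5.83 - 0.1·(0.83) = 5.747
step 2: grad = 5.747-5 = 0.747; w = 5.747 - 0.1·(0.747) = 5.6723

5.6723


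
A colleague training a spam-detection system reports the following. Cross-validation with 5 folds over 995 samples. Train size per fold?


Fold size = 995/5 = 199
Training per fold = 995 - 199 = 796

796


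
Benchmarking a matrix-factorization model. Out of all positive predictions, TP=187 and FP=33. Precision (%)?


Precision = TP/(TP+FP)
= 187/(187+33)
= 187/220 = 85.0%

85.0%


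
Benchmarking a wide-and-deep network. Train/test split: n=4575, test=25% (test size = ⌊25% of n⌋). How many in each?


Test = ⌊4575·25/100⌋ = 1143
Train = 4575 - 1143 = 3432

Train: 3432, Test: 1143


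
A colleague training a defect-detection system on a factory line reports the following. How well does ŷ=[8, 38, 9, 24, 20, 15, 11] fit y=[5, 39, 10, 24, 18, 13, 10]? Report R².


ȳ = 17
SS_res = Σ(y-ŷ)² = 20
SS_tot = Σ(y-ȳ)² = 792
R² = 1 - SS_res/SS_tot = 1 - 0.0253 = 0.9747

0.9747


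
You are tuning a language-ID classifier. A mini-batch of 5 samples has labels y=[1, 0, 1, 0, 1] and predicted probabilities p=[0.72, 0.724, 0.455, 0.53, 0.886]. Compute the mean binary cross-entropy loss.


L[0] = -ln(0.72) = 0.3285
L[1] = -ln(1-0.724) = -ln(0.276) = 1.2874
L[2] = -ln(0.455) = 0.7875
L[3] = -ln(1-0.53) = -ln(0.47) = 0.755
L[4] = -ln(0.886) = 0.121
mean = (0.3285 + 1.2874 + 0.7875 + 0.755 + 0.121)/5 = 0.6559

0.6559


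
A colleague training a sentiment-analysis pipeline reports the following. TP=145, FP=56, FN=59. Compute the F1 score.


Precision = 145/201 = 0.7214
Recall = 145/204 = 0.7108
F1 = 2·P·R/(P+R) = 2·TP/(2·TP+FP+FN) = 290/(290+56+59) = 290/405 = 0.716

0.716


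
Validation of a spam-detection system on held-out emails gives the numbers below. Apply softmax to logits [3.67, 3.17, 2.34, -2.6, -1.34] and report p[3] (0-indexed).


Exponentials: e^3.67=39.2519, e^3.17=23.8075, e^2.34=10.3812, e^-2.6=0.0743, e^-1.34=0.2618
Sum = 73.7767
Softmax = [0.532, 0.3227, 0.1407, 0.001, 0.0035]
p[3] = 0.0743/73.7767 = 0.001

0.001


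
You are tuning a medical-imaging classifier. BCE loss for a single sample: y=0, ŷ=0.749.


BCE = -[y·ln(p) + (1-y)·ln(1-p)]
= -0 - 1·ln(1-0.749)
= -ln(0.251) = 1.3823

1.3823


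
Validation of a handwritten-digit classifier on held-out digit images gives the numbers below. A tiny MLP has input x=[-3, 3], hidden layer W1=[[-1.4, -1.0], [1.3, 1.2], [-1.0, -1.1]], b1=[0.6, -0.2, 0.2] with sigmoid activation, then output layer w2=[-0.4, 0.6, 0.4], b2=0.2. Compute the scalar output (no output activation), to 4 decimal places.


z1[0] = (-1.4)·(-3) + (-1.0)·(3) + 0.6 = 1.8
z1[1] = (1.3)·(-3) + (1.2)·(3) - 0.2 = -0.5
z1[2] = (-1.0)·(-3) + (-1.1)·(3) + 0.2 = -0.1
h = sigmoid(z1) = [0.8581, 0.3775, 0.475]
output = (-0.4)·(0.8581) + (0.6)·(0.3775) + (0.4)·(0.475) + 0.2 = 0.2733

0.2733


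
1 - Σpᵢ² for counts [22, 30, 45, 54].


Probabilities: [22/151, 30/151, 45/151, 54/151] ≈ [0.1457, 0.1987, 0.298, 0.3576]
Σpᵢ² = (484 + 900 + 2025 + 2916)/151² = 6325/22801
Gini = 1 - Σpᵢ² = 1 - 6325/22801 = 0.7226

0.7226


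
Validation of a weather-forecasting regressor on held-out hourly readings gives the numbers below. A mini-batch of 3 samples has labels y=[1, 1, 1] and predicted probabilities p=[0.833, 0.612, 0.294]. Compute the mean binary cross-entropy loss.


L[0] = -ln(0.833) = 0.1827
L[1] = -ln(0.612) = 0.491
L[2] = -ln(0.294) = 1.2242
mean = (0.1827 + 0.491 + 1.2242)/3 = 0.6326

0.6326


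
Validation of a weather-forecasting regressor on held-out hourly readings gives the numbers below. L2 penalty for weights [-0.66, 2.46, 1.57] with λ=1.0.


‖w‖₂² = (-0.66)² + (2.46)² + (1.57)²
     = 0.4356 + 6.0516 + 2.4649
     = 8.9521
λ·‖w‖₂² = 1.0·8.9521 = 8.9521

8.9521


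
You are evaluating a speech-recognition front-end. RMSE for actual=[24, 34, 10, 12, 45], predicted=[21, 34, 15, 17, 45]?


MSE = 59/5 = 11.8
RMSE = √(59/5) = 3.4351

3.4351


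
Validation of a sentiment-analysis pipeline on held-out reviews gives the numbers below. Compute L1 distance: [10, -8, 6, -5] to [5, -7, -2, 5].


d = |10-5| + |-8+ 7| + |6+ 2| + |-5-5|
  = 5 + 1 + 8 + 10
  = 24

24


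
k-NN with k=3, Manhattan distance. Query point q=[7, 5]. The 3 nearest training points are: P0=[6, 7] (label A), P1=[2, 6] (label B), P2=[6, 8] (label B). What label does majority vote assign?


d(q,P0) = 3  (label A)
d(q,P1) = 6  (label B)
d(q,P2) = 4  (label B)
Votes: A=1, B=2
Majority → B

B


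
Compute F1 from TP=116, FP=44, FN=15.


Precision = 116/160 = 0.725
Recall = 116/131 = 0.8855
F1 = 2·P·R/(P+R) = 2·TP/(2·TP+FP+FN) = 232/(232+44+15) = 232/291 = 0.7973

0.7973


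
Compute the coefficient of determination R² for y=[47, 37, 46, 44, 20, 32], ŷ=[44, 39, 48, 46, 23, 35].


ȳ = 37.6667
SS_res = Σ(y-ŷ)² = 39
SS_tot = Σ(y-ȳ)² = 541.33
R² = 1 - SS_res/SS_tot = 1 - 0.072 = 0.928

0.928


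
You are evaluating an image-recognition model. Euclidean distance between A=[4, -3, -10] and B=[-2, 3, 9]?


d = √((4+ 2)² + (-3-3)² + (-10-9)²)
  = √(36 + 36 + 361)
  = √433 = 20.8087

20.8087


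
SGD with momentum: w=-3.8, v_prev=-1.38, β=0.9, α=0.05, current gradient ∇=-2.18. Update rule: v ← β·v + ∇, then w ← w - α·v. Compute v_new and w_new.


v_new = 0.9·-1.38 - 2.18 = -1.242 - 2.18 = -3.422
w_new = -3.8 - 0.05·-3.422 = -3.8 + 0.1711 = -3.6289

v_new=-3.422, w_new=-3.6289


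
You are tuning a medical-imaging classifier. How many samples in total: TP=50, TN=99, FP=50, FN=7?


Total = TP + TN + FP + FN
= 50 + 99 + 50 + 7
= 206
(Predicted positive: 100, predicted negative: 106)

206


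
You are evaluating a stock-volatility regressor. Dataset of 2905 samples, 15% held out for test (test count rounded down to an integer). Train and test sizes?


Test = ⌊2905·15/100⌋ = 435
Train = 2905 - 435 = 2470

Train: 2470, Test: 435


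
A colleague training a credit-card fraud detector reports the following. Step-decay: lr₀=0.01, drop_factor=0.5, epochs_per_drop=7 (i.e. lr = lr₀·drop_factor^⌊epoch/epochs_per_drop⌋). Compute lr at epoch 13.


n_drops = ⌊13/7⌋ = 1
lr = 0.01·0.5^1 = 0.01·0.5 = 0.005

0.005


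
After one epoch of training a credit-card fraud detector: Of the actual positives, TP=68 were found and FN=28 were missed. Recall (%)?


Recall = TP/(TP+FN)
= 68/(68+28)
= 68/96 = 70.83%

70.83%


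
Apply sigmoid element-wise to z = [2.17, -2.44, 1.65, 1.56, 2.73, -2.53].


σ(2.17) = 1/(1+e^-2.17) = 0.8975
σ(-2.44) = 1/(1+e^2.44) = 0.0802
σ(1.65) = 1/(1+e^-1.65) = 0.8389
σ(1.56) = 1/(1+e^-1.56) = 0.8264
σ(2.73) = 1/(1+e^-2.73) = 0.9388
σ(-2.53) = 1/(1+e^2.53) = 0.0738
result = [0.8975, 0.0802, 0.8389, 0.8264, 0.9388, 0.0738]

[0.8975, 0.0802, 0.8389, 0.8264, 0.9388, 0.0738]


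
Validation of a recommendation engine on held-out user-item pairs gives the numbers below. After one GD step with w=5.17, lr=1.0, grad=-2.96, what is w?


w_new = w - α·∇
= 5.17 - 1.0·-2.96
= 5.17 + 2.96
= 8.13

8.13


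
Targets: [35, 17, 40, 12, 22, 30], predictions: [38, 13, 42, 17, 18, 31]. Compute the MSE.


Squared errors: (35-38)²=9, (17-13)²=16, (40-42)²=4, (12-17)²=25, (22-18)²=16, (30-31)²=1
Sum = 71
MSE = 71/6 = 71/6

71/6


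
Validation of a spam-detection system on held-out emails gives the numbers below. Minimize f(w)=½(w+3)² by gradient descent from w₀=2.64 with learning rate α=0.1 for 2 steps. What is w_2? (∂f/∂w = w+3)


step 1: grad = 2.64+3 = 5.64; w = 2.64 - 0.1·(5.64) = 2.076
step 2: grad = 2.076+3 = 5.076; w = 2.076 - 0.1·(5.076) = 1.5684

1.5684


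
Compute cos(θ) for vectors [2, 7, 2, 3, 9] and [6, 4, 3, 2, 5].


A·B = 2·6 + 7·4 + 2·3 + 3·2 + 9·5 = 97
‖A‖ = √147 = 12.1244, ‖B‖ = √90 = 9.4868
cos = 97/(√147·√90) = 97/√13230 = 0.8433

0.8433


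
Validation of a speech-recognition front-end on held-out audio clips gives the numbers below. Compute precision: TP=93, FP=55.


Precision = TP/(TP+FP)
= 93/(93+55)
= 93/148 = 62.84%

62.84%


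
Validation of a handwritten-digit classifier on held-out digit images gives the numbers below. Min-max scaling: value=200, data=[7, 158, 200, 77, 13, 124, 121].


min=7, max=200
(200-7)/(200-7) = 193/193 = 1.0

1.0


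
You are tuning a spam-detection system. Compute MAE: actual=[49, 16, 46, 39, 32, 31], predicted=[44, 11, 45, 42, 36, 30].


Absolute errors: |49-44|=5, |16-11|=5, |46-45|=1, |39-42|=3, |32-36|=4, |31-30|=1
Sum = 19
MAE = 19/6 = 19/6

19/6


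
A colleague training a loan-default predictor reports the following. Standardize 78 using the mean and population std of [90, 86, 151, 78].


μ = 101.25, σ = 29.0463
z = (78 - 101.25)/29.0463 = -0.8004

-0.8004


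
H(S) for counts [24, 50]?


Probabilities: [24/74, 50/74] ≈ [0.3243, 0.6757]
H = -((24/74)·log₂(24/74) + (50/74)·log₂(50/74))
  = 0.909 bits

0.909 bits


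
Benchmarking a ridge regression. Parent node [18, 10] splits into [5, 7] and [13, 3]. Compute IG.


Parent = [18, 10], H_parent = 0.9403
H_left = 0.9799 (n=12), H_right = 0.6962 (n=16)
H_children = (12/28)·0.9799 + (16/28)·0.6962 = 0.8178
IG = 0.9403 - 0.8178 = 0.1225

0.1225


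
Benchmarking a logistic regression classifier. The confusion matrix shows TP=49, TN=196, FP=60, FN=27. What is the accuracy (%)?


Accuracy = (TP+TN)/(TP+TN+FP+FN)
= (49+196)/(332)
= 245/332 = 73.8%

73.8%


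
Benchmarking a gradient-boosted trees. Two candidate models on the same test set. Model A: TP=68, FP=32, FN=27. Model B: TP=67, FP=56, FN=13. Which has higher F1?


Model A: P=68/100=0.68, R=68/95=0.7158, F1=2PR/(P+R)=2TP/(2TP+FP+FN)=136/195=0.6974
Model B: P=67/123=0.5447, R=67/80=0.8375, F1=2PR/(P+R)=2TP/(2TP+FP+FN)=134/203=0.6601
0.6974 > 0.6601 → Model A

Model A


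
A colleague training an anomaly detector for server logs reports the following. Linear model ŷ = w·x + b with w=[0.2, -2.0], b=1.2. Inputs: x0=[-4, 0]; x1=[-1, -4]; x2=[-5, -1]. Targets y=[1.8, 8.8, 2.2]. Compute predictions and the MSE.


ŷ0 = (0.2)·(-4) + (-2.0)·(0) + 1.2 = 0.4
ŷ1 = (0.2)·(-1) + (-2.0)·(-4) + 1.2 = 9.0
ŷ2 = (0.2)·(-5) + (-2.0)·(-1) + 1.2 = 2.2
errors² = [1.96, 0.04, 0.0]
MSE = 2.0000/3 = 0.6667

0.6667


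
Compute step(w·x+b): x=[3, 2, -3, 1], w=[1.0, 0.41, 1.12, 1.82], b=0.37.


z = (3)·(1.0) + (2)·(0.41) + (-3)·(1.12) + (1)·(1.82) + 0.37
  = 2.65
step(z) = 1 (z≥0)

1


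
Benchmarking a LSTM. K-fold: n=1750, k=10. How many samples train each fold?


Fold size = 1750/10 = 175
Training per fold = 1750 - 175 = 1575

1575


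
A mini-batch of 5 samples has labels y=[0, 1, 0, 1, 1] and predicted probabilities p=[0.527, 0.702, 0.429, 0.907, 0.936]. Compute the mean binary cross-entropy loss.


L[0] = -ln(1-0.527) = -ln(0.473) = 0.7487
L[1] = -ln(0.702) = 0.3538
L[2] = -ln(1-0.429) = -ln(0.571) = 0.5604
L[3] = -ln(0.907) = 0.0976
L[4] = -ln(0.936) = 0.0661
mean = (0.7487 + 0.3538 + 0.5604 + 0.0976 + 0.0661)/5 = 0.3653

0.3653


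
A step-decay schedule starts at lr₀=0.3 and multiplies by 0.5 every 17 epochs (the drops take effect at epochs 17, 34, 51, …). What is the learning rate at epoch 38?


n_drops = ⌊38/17⌋ = 2
lr = 0.3·0.5^2 = 0.3·0.25 = 0.075

0.075


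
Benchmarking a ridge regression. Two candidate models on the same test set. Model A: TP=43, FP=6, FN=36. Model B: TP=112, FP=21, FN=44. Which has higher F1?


Model A: P=43/49=0.8776, R=43/79=0.5443, F1=2PR/(P+R)=2TP/(2TP+FP+FN)=86/128=0.6719
Model B: P=112/133=0.8421, R=112/156=0.7179, F1=2PR/(P+R)=2TP/(2TP+FP+FN)=224/289=0.7751
0.6719 < 0.7751 → Model B

Model B


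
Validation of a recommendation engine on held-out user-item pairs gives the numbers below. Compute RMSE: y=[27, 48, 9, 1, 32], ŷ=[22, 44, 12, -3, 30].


MSE = 70/5 = 14
RMSE = √(70/5) = 3.7417

3.7417


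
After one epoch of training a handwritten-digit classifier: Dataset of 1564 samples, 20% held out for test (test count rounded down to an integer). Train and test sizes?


Test = ⌊1564·20/100⌋ = 312
Train = 1564 - 312 = 1252

Train: 1252, Test: 312


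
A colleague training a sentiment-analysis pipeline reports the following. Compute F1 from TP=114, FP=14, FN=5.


Precision = 114/128 = 0.8906
Recall = 114/119 = 0.958
F1 = 2·P·R/(P+R) = 2·TP/(2·TP+FP+FN) = 228/(228+14+5) = 228/247 = 0.9231

0.9231


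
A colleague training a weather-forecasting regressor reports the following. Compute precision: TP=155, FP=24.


Precision = TP/(TP+FP)
= 155/(155+24)
= 155/179 = 86.59%

86.59%


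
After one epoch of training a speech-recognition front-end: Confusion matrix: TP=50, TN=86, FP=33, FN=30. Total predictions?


Total = TP + TN + FP + FN
= 50 + 86 + 33 + 30
= 199
(Predicted positive: 83, predicted negative: 116)

199


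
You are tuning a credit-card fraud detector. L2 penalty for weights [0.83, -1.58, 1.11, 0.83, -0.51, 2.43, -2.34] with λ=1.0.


‖w‖₂² = (0.83)² + (-1.58)² + (1.11)² + (0.83)² + (-0.51)² + (2.43)² + (-2.34)²
     = 0.6889 + 2.4964 + 1.2321 + 0.6889 + 0.2601 + 5.9049 + 5.4756
     = 16.7469
λ·‖w‖₂² = 1.0·16.7469 = 16.7469

16.7469


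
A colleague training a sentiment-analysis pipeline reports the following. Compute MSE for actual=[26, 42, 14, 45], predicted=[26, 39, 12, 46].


Squared errors: (26-26)²=0, (42-39)²=9, (14-12)²=4, (45-46)²=1
Sum = 14
MSE = 14/4 = 7/2

7/2


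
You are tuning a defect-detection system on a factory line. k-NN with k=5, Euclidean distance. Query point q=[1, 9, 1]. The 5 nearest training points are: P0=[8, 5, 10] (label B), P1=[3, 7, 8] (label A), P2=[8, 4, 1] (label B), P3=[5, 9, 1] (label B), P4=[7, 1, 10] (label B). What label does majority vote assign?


d(q,P0) = 12.083  (label B)
d(q,P1) = 7.5498  (label A)
d(q,P2) = 8.6023  (label B)
d(q,P3) = 4.0  (label B)
d(q,P4) = 13.4536  (label B)
Votes: A=1, B=4
Majority → B

B


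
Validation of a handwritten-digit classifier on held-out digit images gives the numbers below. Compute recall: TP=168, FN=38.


Recall = TP/(TP+FN)
= 168/(168+38)
= 168/206 = 81.55%

81.55%


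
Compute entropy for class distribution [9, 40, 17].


Probabilities: [9/66, 40/66, 17/66] ≈ [0.1364, 0.6061, 0.2576]
H = -((9/66)·log₂(9/66) + (40/66)·log₂(40/66) + (17/66)·log₂(17/66))
  = 1.3339 bits

1.3339 bits


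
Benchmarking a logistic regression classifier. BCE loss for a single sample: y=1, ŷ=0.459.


BCE = -[y·ln(p) + (1-y)·ln(1-p)]
= -1·ln(0.459) - 0
= -ln(0.459) = 0.7787

0.7787


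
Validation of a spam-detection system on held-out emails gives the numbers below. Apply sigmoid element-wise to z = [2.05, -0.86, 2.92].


σ(2.05) = 1/(1+e^-2.05) = 0.8859
σ(-0.86) = 1/(1+e^0.86) = 0.2973
σ(2.92) = 1/(1+e^-2.92) = 0.9488
result = [0.8859, 0.2973, 0.9488]

[0.8859, 0.2973, 0.9488]


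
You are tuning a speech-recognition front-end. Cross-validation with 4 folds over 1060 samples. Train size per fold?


Fold size = 1060/4 = 265
Training per fold = 1060 - 265 = 795

795


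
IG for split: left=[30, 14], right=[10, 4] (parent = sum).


Parent = [40, 18], H_parent = 0.8936
H_left = 0.9024 (n=44), H_right = 0.8631 (n=14)
H_children = (44/58)·0.9024 + (14/58)·0.8631 = 0.8929
IG = 0.8936 - 0.8929 = 0.0007

0.0007


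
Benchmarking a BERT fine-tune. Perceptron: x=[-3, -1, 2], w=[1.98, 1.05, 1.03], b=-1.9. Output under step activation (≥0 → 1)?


z = (-3)·(1.98) + (-1)·(1.05) + (2)·(1.03) - 1.9
  = -6.83
step(z) = 0 (z<0)

0


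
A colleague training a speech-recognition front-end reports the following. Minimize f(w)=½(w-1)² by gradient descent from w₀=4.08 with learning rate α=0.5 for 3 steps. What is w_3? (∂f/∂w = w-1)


step 1: grad = 4.08-1 = 3.08; w = 4.08 - 0.5·(3.08) = 2.54
step 2: grad = 2.54-1 = 1.54; w = 2.54 - 0.5·(1.54) = 1.77
step 3: grad = 1.77-1 = 0.77; w = 1.77 - 0.5·(0.77) = 1.385

1.385


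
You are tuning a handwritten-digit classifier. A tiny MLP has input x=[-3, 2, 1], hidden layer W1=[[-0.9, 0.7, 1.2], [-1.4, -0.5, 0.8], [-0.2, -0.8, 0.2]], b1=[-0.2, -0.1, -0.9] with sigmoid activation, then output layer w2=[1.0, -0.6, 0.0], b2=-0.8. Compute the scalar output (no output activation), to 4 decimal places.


z1[0] = (-0.9)·(-3) + (0.7)·(2) + (1.2)·(1) - 0.2 = 5.1
z1[1] = (-1.4)·(-3) + (-0.5)·(2) + (0.8)·(1) - 0.1 = 3.9
z1[2] = (-0.2)·(-3) + (-0.8)·(2) + (0.2)·(1) - 0.9 = -1.7
h = sigmoid(z1) = [0.9939, 0.9802, 0.1545]
output = (1.0)·(0.9939) + (-0.6)·(0.9802) + (0.0)·(0.1545) - 0.8 = -0.3942

-0.3942


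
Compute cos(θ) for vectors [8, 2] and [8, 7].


A·B = 8·8 + 2·7 = 78
‖A‖ = √68 = 8.2462, ‖B‖ = √113 = 10.6301
cos = 78/(√68·√113) = 78/√7684 = 0.8898

0.8898


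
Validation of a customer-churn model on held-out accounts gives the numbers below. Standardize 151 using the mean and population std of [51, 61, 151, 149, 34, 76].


μ = 87, σ = 46.2637
z = (151 - 87)/46.2637 = 1.3834

1.3834


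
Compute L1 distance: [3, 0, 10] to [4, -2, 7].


d = |3-4| + |0+ 2| + |10-7|
  = 1 + 2 + 3
  = 6

6


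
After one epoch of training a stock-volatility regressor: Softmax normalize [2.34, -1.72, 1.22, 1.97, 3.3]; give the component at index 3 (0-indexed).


Exponentials: e^2.34=10.3812, e^-1.72=0.1791, e^1.22=3.3872, e^1.97=7.1707, e^3.3=27.1126
Sum = 48.2308
Softmax = [0.2152, 0.0037, 0.0702, 0.1487, 0.5621]
p[3] = 7.1707/48.2308 = 0.1487

0.1487


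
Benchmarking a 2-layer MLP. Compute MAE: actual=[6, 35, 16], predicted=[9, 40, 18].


Absolute errors: |6-9|=3, |35-40|=5, |16-18|=2
Sum = 10
MAE = 10/3 = 10/3

10/3


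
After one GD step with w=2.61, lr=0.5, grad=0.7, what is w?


w_new = w - α·∇
= 2.61 - 0.5·0.7
= 2.61 - 0.35
= 2.26

2.26


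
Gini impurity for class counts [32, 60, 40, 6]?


Probabilities: [32/138, 60/138, 40/138, 6/138] ≈ [0.2319, 0.4348, 0.2899, 0.0435]
Σpᵢ² = (1024 + 3600 + 1600 + 36)/138² = 6260/19044
Gini = 1 - Σpᵢ² = 1 - 6260/19044 = 0.6713

0.6713


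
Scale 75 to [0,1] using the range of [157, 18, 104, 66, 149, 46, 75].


min=18, max=157
(75-18)/(157-18) = 57/139 = 0.4101

0.4101


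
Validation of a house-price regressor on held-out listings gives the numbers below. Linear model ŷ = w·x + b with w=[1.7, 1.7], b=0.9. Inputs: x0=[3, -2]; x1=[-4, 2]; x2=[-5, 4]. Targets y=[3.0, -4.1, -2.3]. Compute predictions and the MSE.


ŷ0 = (1.7)·(3) + (1.7)·(-2) + 0.9 = 2.6
ŷ1 = (1.7)·(-4) + (1.7)·(2) + 0.9 = -2.5
ŷ2 = (1.7)·(-5) + (1.7)·(4) + 0.9 = -0.8
errors² = [0.16, 2.56, 2.25]
MSE = 4.9700/3 = 1.6567

1.6567


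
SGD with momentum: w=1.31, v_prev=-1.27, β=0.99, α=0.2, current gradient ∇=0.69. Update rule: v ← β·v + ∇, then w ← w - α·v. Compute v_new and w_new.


v_new = 0.99·-1.27 + 0.69 = -1.2573 + 0.69 = -0.5673
w_new = 1.31 - 0.2·-0.5673 = 1.31 + 0.11346 = 1.42346

v_new=-0.5673, w_new=1.42346


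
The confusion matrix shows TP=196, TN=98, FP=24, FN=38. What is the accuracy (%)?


Accuracy = (TP+TN)/(TP+TN+FP+FN)
= (196+98)/(356)
= 294/356 = 82.58%

82.58%


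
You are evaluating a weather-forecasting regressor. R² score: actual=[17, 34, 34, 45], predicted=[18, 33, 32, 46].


ȳ = 32.5
SS_res = Σ(y-ŷ)² = 7
SS_tot = Σ(y-ȳ)² = 401
R² = 1 - SS_res/SS_tot = 1 - 0.0175 = 0.9825

0.9825


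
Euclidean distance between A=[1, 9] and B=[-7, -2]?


d = √((1+ 7)² + (9+ 2)²)
  = √(64 + 121)
  = √185 = 13.6015

13.6015


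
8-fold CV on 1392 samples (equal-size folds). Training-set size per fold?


Fold size = 1392/8 = 174
Training per fold = 1392 - 174 = 1218

1218


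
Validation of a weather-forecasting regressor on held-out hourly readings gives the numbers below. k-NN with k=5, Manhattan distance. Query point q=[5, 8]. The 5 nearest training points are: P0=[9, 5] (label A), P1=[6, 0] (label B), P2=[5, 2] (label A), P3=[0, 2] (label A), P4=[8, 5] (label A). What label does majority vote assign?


d(q,P0) = 7  (label A)
d(q,P1) = 9  (label B)
d(q,P2) = 6  (label A)
d(q,P3) = 11  (label A)
d(q,P4) = 6  (label A)
Votes: A=4, B=1
Majority → A

A


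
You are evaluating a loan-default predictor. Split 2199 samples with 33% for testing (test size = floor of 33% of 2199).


Test = ⌊2199·33/100⌋ = 725
Train = 2199 - 725 = 1474

Train: 1474, Test: 725


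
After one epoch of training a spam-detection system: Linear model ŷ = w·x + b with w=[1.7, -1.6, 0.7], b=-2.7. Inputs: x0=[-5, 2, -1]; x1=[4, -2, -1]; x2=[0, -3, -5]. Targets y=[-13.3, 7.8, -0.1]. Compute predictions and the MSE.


ŷ0 = (1.7)·(-5) + (-1.6)·(2) + (0.7)·(-1) - 2.7 = -15.1
ŷ1 = (1.7)·(4) + (-1.6)·(-2) + (0.7)·(-1) - 2.7 = 6.6
ŷ2 = (1.7)·(0) + (-1.6)·(-3) + (0.7)·(-5) - 2.7 = -1.4
errors² = [3.24, 1.44, 1.69]
MSE = 6.3700/3 = 2.1233

2.1233


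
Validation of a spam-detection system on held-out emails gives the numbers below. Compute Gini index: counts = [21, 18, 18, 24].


Probabilities: [21/81, 18/81, 18/81, 24/81] ≈ [0.2593, 0.2222, 0.2222, 0.2963]
Σpᵢ² = (441 + 324 + 324 + 576)/81² = 1665/6561
Gini = 1 - Σpᵢ² = 1 - 1665/6561 = 0.7462

0.7462


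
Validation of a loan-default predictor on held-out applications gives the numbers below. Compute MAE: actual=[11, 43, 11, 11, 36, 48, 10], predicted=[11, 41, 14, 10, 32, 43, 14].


Absolute errors: |11-11|=0, |43-41|=2, |11-14|=3, |11-10|=1, |36-32|=4, |48-43|=5, |10-14|=4
Sum = 19
MAE = 19/7 = 19/7

19/7


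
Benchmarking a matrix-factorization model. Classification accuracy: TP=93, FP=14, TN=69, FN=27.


Accuracy = (TP+TN)/(TP+TN+FP+FN)
= (93+69)/(203)
= 162/203 = 79.8%

79.8%


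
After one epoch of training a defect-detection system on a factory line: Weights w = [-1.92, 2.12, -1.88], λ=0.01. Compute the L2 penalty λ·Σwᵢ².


‖w‖₂² = (-1.92)² + (2.12)² + (-1.88)²
     = 3.6864 + 4.4944 + 3.5344
     = 11.7152
λ·‖w‖₂² = 0.01·11.7152 = 0.117152

0.117152


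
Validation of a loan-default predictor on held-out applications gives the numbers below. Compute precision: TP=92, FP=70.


Precision = TP/(TP+FP)
= 92/(92+70)
= 92/162 = 56.79%

56.79%


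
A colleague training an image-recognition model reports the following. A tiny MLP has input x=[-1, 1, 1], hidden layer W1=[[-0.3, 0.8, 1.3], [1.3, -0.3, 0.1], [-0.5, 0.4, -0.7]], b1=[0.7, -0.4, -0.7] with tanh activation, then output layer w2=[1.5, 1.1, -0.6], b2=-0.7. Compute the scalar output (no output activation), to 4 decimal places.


z1[0] = (-0.3)·(-1) + (0.8)·(1) + (1.3)·(1) + 0.7 = 3.1
z1[1] = (1.3)·(-1) + (-0.3)·(1) + (0.1)·(1) - 0.4 = -1.9
z1[2] = (-0.5)·(-1) + (0.4)·(1) + (-0.7)·(1) - 0.7 = -0.5
h = tanh(z1) = [0.9959, -0.9562, -0.4621]
output = (1.5)·(0.9959) + (1.1)·(-0.9562) + (-0.6)·(-0.4621) - 0.7 = 0.0193

0.0193


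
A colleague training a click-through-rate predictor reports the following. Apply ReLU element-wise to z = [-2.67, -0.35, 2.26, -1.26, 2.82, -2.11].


ReLU(-2.67) = max(0, -2.67) = 0.0
ReLU(-0.35) = max(0, -0.35) = 0.0
ReLU(2.26) = max(0, 2.26) = 2.26
ReLU(-1.26) = max(0, -1.26) = 0.0
ReLU(2.82) = max(0, 2.82) = 2.82
ReLU(-2.11) = max(0, -2.11) = 0.0
result = [0.0, 0.0, 2.26, 0.0, 2.82, 0.0]

[0.0, 0.0, 2.26, 0.0, 2.82, 0.0]


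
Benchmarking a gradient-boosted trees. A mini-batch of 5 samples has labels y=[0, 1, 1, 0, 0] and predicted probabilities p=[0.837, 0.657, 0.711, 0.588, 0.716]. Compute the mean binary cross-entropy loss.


L[0] = -ln(1-0.837) = -ln(0.163) = 1.814
L[1] = -ln(0.657) = 0.4201
L[2] = -ln(0.711) = 0.3411
L[3] = -ln(1-0.588) = -ln(0.412) = 0.8867
L[4] = -ln(1-0.716) = -ln(0.284) = 1.2588
mean = (1.814 + 0.4201 + 0.3411 + 0.8867 + 1.2588)/5 = 0.9441

0.9441


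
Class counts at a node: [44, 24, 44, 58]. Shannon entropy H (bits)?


Probabilities: [44/170, 24/170, 44/170, 58/170] ≈ [0.2588, 0.1412, 0.2588, 0.3412]
H = -((44/170)·log₂(44/170) + (24/170)·log₂(24/170) + (44/170)·log₂(44/170) + (58/170)·log₂(58/170))
  = 1.9374 bits

1.9374 bits


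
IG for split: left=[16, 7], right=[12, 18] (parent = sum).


Parent = [28, 25], H_parent = 0.9977
H_left = 0.8865 (n=23), H_right = 0.971 (n=30)
H_children = (23/53)·0.8865 + (30/53)·0.971 = 0.9343
IG = 0.9977 - 0.9343 = 0.0634

0.0634


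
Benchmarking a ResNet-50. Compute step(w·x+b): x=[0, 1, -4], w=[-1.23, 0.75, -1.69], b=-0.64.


z = (0)·(-1.23) + (1)·(0.75) + (-4)·(-1.69) - 0.64
  = 6.87
step(z) = 1 (z≥0)

1


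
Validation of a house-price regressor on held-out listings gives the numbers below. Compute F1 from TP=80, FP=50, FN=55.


Precision = 80/130 = 0.6154
Recall = 80/135 = 0.5926
F1 = 2·P·R/(P+R) = 2·TP/(2·TP+FP+FN) = 160/(160+50+55) = 160/265 = 0.6038

0.6038


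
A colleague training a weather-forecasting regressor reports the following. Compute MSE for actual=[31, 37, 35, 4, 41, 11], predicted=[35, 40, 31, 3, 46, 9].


Squared errors: (31-35)²=16, (37-40)²=9, (35-31)²=16, (4-3)²=1, (41-46)²=25, (11-9)²=4
Sum = 71
MSE = 71/6 = 71/6

71/6


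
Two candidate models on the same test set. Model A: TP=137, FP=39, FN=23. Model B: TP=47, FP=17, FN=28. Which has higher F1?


Model A: P=137/176=0.7784, R=137/160=0.8562, F1=2PR/(P+R)=2TP/(2TP+FP+FN)=274/336=0.8155
Model B: P=47/64=0.7344, R=47/75=0.6267, F1=2PR/(P+R)=2TP/(2TP+FP+FN)=94/139=0.6763
0.8155 > 0.6763 → Model A

Model A


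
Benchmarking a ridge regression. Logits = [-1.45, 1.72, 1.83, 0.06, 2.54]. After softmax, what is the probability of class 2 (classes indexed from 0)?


Exponentials: e^-1.45=0.2346, e^1.72=5.5845, e^1.83=6.2339, e^0.06=1.0618, e^2.54=12.6797
Sum = 25.7945
Softmax = [0.0091, 0.2165, 0.2417, 0.0412, 0.4916]
p[2] = 6.2339/25.7945 = 0.2417

0.2417


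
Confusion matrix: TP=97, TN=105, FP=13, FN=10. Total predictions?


Total = TP + TN + FP + FN
= 97 + 105 + 13 + 10
= 225
(Predicted positive: 110, predicted negative: 115)

225


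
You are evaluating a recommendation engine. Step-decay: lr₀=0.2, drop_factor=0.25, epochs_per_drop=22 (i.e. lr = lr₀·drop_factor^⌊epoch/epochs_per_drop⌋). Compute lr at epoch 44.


n_drops = ⌊44/22⌋ = 2
lr = 0.2·0.25^2 = 0.2·0.0625 = 0.0125

0.0125


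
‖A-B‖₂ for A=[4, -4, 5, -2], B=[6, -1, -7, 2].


d = √((4-6)² + (-4+ 1)² + (5+ 7)² + (-2-2)²)
  = √(4 + 9 + 144 + 16)
  = √173 = 13.1529

13.1529


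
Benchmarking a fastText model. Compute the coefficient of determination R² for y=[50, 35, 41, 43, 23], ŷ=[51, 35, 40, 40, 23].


ȳ = 38.4
SS_res = Σ(y-ŷ)² = 11
SS_tot = Σ(y-ȳ)² = 411.2
R² = 1 - SS_res/SS_tot = 1 - 0.0268 = 0.9732

0.9732


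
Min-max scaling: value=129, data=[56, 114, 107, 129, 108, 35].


min=35, max=129
(129-35)/(129-35) = 94/94 = 1.0

1.0


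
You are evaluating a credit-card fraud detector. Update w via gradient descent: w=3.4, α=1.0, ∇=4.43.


w_new = w - α·∇
= 3.4 - 1.0·4.43
= 3.4 - 4.43
= -1.03

-1.03


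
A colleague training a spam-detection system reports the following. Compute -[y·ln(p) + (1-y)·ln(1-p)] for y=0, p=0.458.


BCE = -[y·ln(p) + (1-y)·ln(1-p)]
= -0 - 1·ln(1-0.458)
= -ln(0.542) = 0.6125

0.6125


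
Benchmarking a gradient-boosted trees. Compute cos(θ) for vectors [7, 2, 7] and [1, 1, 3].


A·B = 7·1 + 2·1 + 7·3 = 30
‖A‖ = √102 = 10.0995, ‖B‖ = √11 = 3.3166
cos = 30/(√102·√11) = 30/√1122 = 0.8956

0.8956


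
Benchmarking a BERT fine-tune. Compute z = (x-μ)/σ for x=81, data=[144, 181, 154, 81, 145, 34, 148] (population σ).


μ = 126.7143, σ = 47.0007
z = (81 - 126.7143)/47.0007 = -0.9726

-0.9726


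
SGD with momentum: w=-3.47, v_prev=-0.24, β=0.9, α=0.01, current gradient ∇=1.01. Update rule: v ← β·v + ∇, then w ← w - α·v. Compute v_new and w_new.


v_new = 0.9·-0.24 + 1.01 = -0.216 + 1.01 = 0.794
w_new = -3.47 - 0.01·0.794 = -3.47 - 0.00794 = -3.47794

v_new=0.794, w_new=-3.47794


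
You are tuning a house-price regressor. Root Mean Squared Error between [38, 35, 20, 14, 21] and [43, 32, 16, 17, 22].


MSE = 60/5 = 12
RMSE = √(60/5) = 3.4641

3.4641


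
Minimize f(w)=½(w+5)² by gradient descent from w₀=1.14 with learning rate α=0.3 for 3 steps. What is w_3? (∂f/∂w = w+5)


step 1: grad = 1.14+5 = 6.14; w = 1.14 - 0.3·(6.14) = -0.702
step 2: grad = -0.702+5 = 4.298; w = -0.702 - 0.3·(4.298) = -1.9914
step 3: grad = -1.9914+5 = 3.0086; w = -1.9914 - 0.3·(3.0086) = -2.89398

-2.89398


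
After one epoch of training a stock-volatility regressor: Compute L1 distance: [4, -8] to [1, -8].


d = |4-1| + |-8+ 8|
  = 3 + 0
  = 3

3


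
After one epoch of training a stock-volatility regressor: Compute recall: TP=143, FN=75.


Recall = TP/(TP+FN)
= 143/(143+75)
= 143/218 = 65.6%

65.6%


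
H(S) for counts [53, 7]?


Probabilities: [53/60, 7/60] ≈ [0.8833, 0.1167]
H = -((53/60)·log₂(53/60) + (7/60)·log₂(7/60))
  = 0.5197 bits

0.5197 bits


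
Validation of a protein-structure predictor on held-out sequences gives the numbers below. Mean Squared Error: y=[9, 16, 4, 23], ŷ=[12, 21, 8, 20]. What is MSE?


Squared errors: (9-12)²=9, (16-21)²=25, (4-8)²=16, (23-20)²=9
Sum = 59
MSE = 59/4 = 59/4

59/4


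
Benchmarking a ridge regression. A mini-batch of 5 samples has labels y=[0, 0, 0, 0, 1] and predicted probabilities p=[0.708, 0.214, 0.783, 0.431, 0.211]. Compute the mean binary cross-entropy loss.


L[0] = -ln(1-0.708) = -ln(0.292) = 1.231
L[1] = -ln(1-0.214) = -ln(0.786) = 0.2408
L[2] = -ln(1-0.783) = -ln(0.217) = 1.5279
L[3] = -ln(1-0.431) = -ln(0.569) = 0.5639
L[4] = -ln(0.211) = 1.5559
mean = (1.231 + 0.2408 + 1.5279 + 0.5639 + 1.5559)/5 = 1.0239

1.0239


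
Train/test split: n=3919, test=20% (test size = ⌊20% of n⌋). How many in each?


Test = ⌊3919·20/100⌋ = 783
Train = 3919 - 783 = 3136

Train: 3136, Test: 783


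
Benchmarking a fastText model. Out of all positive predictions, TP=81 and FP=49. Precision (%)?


Precision = TP/(TP+FP)
= 81/(81+49)
= 81/130 = 62.31%

62.31%


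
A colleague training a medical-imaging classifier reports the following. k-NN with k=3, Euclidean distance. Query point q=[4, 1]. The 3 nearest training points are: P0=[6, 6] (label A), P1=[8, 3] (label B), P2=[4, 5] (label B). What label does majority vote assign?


d(q,P0) = 5.3852  (label A)
d(q,P1) = 4.4721  (label B)
d(q,P2) = 4.0  (label B)
Votes: A=1, B=2
Majority → B

B


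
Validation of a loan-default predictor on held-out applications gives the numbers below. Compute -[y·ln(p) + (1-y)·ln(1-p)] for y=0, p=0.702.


BCE = -[y·ln(p) + (1-y)·ln(1-p)]
= -0 - 1·ln(1-0.702)
= -ln(0.298) = 1.2107

1.2107


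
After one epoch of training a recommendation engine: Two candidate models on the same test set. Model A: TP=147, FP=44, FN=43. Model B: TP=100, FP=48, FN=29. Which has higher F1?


Model A: P=147/191=0.7696, R=147/190=0.7737, F1=2PR/(P+R)=2TP/(2TP+FP+FN)=294/381=0.7717
Model B: P=100/148=0.6757, R=100/129=0.7752, F1=2PR/(P+R)=2TP/(2TP+FP+FN)=200/277=0.722
0.7717 > 0.722 → Model A

Model A


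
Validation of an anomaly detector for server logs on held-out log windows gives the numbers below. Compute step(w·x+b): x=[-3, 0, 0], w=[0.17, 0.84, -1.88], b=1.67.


z = (-3)·(0.17) + (0)·(0.84) + (0)·(-1.88) + 1.67
  = 1.16
step(z) = 1 (z≥0)

1


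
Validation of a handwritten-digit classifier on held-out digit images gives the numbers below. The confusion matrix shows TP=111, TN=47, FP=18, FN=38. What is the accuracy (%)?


Accuracy = (TP+TN)/(TP+TN+FP+FN)
= (111+47)/(214)
= 158/214 = 73.83%

73.83%


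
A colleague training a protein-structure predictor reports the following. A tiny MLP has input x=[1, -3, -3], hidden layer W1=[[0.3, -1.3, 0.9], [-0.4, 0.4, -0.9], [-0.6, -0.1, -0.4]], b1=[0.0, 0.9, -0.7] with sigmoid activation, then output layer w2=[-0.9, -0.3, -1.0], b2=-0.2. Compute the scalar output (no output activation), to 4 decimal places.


z1[0] = (0.3)·(1) + (-1.3)·(-3) + (0.9)·(-3) + 0.0 = 1.5
z1[1] = (-0.4)·(1) + (0.4)·(-3) + (-0.9)·(-3) + 0.9 = 2.0
z1[2] = (-0.6)·(1) + (-0.1)·(-3) + (-0.4)·(-3) - 0.7 = 0.2
h = sigmoid(z1) = [0.8176, 0.8808, 0.5498]
output = (-0.9)·(0.8176) + (-0.3)·(0.8808) + (-1.0)·(0.5498) - 0.2 = -1.7499

-1.7499


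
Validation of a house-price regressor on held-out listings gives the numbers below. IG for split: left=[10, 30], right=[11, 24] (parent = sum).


Parent = [21, 54], H_parent = 0.8555
H_left = 0.8113 (n=40), H_right = 0.8981 (n=35)
H_children = (40/75)·0.8113 + (35/75)·0.8981 = 0.8518
IG = 0.8555 - 0.8518 = 0.0037

0.0037


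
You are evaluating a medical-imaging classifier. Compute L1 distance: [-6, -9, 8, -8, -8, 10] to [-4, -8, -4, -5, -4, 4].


d = |-6+ 4| + |-9+ 8| + |8+ 4| + |-8+ 5| + |-8+ 4| + |10-4|
  = 2 + 1 + 12 + 3 + 4 + 6
  = 28

28


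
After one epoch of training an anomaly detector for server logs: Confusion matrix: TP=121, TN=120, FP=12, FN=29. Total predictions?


Total = TP + TN + FP + FN
= 121 + 120 + 12 + 29
= 282
(Predicted positive: 133, predicted negative: 149)

282
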